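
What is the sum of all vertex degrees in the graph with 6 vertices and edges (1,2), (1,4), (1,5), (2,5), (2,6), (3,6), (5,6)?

Step 1: Count edges incident to each vertex:
  deg(1) = 3 (neighbors: 2, 4, 5)
  deg(2) = 3 (neighbors: 1, 5, 6)
  deg(3) = 1 (neighbors: 6)
  deg(4) = 1 (neighbors: 1)
  deg(5) = 3 (neighbors: 1, 2, 6)
  deg(6) = 3 (neighbors: 2, 3, 5)

Step 2: Sum all degrees:
  3 + 3 + 1 + 1 + 3 + 3 = 14

Verification: sum of degrees = 2 * |E| = 2 * 7 = 14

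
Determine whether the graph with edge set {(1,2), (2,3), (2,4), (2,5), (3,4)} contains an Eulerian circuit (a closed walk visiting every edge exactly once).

Step 1: Find the degree of each vertex:
  deg(1) = 1
  deg(2) = 4
  deg(3) = 2
  deg(4) = 2
  deg(5) = 1

Step 2: Count vertices with odd degree:
  Odd-degree vertices: 1, 5 (2 total)

Step 3: Apply Euler's theorem:
  - Eulerian circuit exists iff graph is connected and all vertices have even degree
  - Eulerian path exists iff graph is connected and has 0 or 2 odd-degree vertices

Graph is connected with exactly 2 odd-degree vertices (1, 5).
Eulerian path exists (starting and ending at the odd-degree vertices), but no Eulerian circuit.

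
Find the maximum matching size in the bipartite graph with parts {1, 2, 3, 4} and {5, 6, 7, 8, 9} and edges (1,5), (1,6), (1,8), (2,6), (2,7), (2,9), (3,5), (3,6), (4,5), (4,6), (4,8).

Step 1: List the neighbors of each left vertex:
  1: 5, 6, 8
  2: 6, 7, 9
  3: 5, 6
  4: 5, 6, 8

Step 2: Greedily match left vertices, then look for augmenting paths:
  Match 1 -- 5
  Match 2 -- 7
  Match 3 -- 6
  Match 4 -- 8
  No augmenting path remains.

Step 3: Verify this is maximum:
  Matching size 4 = min(|L|, |R|) = min(4, 5), which is an upper bound, so this matching is maximum.

Maximum matching: {(1,5), (2,7), (3,6), (4,8)}
Size: 4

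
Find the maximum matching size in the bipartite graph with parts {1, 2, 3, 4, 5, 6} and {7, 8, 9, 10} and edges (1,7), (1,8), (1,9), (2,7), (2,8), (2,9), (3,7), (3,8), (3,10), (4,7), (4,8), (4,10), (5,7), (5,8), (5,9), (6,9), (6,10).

Step 1: List the neighbors of each left vertex:
  1: 7, 8, 9
  2: 7, 8, 9
  3: 7, 8, 10
  4: 7, 8, 10
  5: 7, 8, 9
  6: 9, 10

Step 2: Greedily match left vertices, then look for augmenting paths:
  Match 1 -- 7
  Match 2 -- 8
  Match 3 -- 10
  Match 5 -- 9
  No augmenting path remains.

Step 3: Verify this is maximum:
  Matching size 4 = min(|L|, |R|) = min(6, 4), which is an upper bound, so this matching is maximum.

Maximum matching: {(1,7), (2,8), (3,10), (5,9)}
Size: 4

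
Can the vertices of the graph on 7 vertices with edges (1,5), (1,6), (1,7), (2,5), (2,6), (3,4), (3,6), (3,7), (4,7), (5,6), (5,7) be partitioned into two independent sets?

Step 1: Attempt 2-coloring using BFS:
  Start at vertex 1, assign color 0
  Color vertex 5 with color 1 (neighbor of 1)
  Color vertex 6 with color 1 (neighbor of 1)
  Color vertex 7 with color 1 (neighbor of 1)
  Color vertex 2 with color 0 (neighbor of 5)

Step 2: Conflict found! Vertices 5 and 6 are adjacent but have the same color.
This means the graph contains an odd cycle.

The graph is NOT bipartite.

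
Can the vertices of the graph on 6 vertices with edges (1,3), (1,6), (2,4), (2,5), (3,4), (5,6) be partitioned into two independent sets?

Step 1: Attempt 2-coloring using BFS:
  Start at vertex 1, assign color 0
  Color vertex 3 with color 1 (neighbor of 1)
  Color vertex 6 with color 1 (neighbor of 1)
  Color vertex 4 with color 0 (neighbor of 3)
  Color vertex 5 with color 0 (neighbor of 6)
  Color vertex 2 with color 1 (neighbor of 4)

Step 2: 2-coloring succeeded. No conflicts found.
  Set A (color 0): {1, 4, 5}
  Set B (color 1): {2, 3, 6}

The graph is bipartite with partition {1, 4, 5}, {2, 3, 6}.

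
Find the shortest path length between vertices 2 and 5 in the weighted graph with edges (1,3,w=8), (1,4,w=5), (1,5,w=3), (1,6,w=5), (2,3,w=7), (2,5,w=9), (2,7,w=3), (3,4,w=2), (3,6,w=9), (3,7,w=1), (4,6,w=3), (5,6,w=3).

Step 1: Build adjacency list with weights:
  1: 3(w=8), 4(w=5), 5(w=3), 6(w=5)
  2: 3(w=7), 5(w=9), 7(w=3)
  3: 1(w=8), 2(w=7), 4(w=2), 6(w=9), 7(w=1)
  4: 1(w=5), 3(w=2), 6(w=3)
  5: 1(w=3), 2(w=9), 6(w=3)
  6: 1(w=5), 3(w=9), 4(w=3), 5(w=3)
  7: 2(w=3), 3(w=1)

Step 2: Apply Dijkstra's algorithm from vertex 2:
  Visit vertex 2 (distance=0)
    Update dist[3] = 7
    Update dist[5] = 9
    Update dist[7] = 3
  Visit vertex 7 (distance=3)
    Update dist[3] = 4
  Visit vertex 3 (distance=4)
    Update dist[1] = 12
    Update dist[4] = 6
    Update dist[6] = 13
  Visit vertex 4 (distance=6)
    Update dist[1] = 11
    Update dist[6] = 9
  Visit vertex 5 (distance=9)

Step 3: Shortest path: 2 -> 5
Total weight: 9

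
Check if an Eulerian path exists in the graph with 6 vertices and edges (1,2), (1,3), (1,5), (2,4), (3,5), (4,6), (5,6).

Step 1: Find the degree of each vertex:
  deg(1) = 3
  deg(2) = 2
  deg(3) = 2
  deg(4) = 2
  deg(5) = 3
  deg(6) = 2

Step 2: Count vertices with odd degree:
  Odd-degree vertices: 1, 5 (2 total)

Step 3: Apply Euler's theorem:
  - Eulerian circuit exists iff graph is connected and all vertices have even degree
  - Eulerian path exists iff graph is connected and has 0 or 2 odd-degree vertices

Graph is connected with exactly 2 odd-degree vertices (1, 5).
Eulerian path exists (starting and ending at the odd-degree vertices), but no Eulerian circuit.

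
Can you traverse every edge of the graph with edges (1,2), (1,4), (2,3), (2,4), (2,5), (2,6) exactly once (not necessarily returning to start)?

Step 1: Find the degree of each vertex:
  deg(1) = 2
  deg(2) = 5
  deg(3) = 1
  deg(4) = 2
  deg(5) = 1
  deg(6) = 1

Step 2: Count vertices with odd degree:
  Odd-degree vertices: 2, 3, 5, 6 (4 total)

Step 3: Apply Euler's theorem:
  - Eulerian circuit exists iff graph is connected and all vertices have even degree
  - Eulerian path exists iff graph is connected and has 0 or 2 odd-degree vertices

Graph has 4 odd-degree vertices (need 0 or 2).
Neither Eulerian path nor Eulerian circuit exists.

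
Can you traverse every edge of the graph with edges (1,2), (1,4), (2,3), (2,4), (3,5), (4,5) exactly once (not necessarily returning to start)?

Step 1: Find the degree of each vertex:
  deg(1) = 2
  deg(2) = 3
  deg(3) = 2
  deg(4) = 3
  deg(5) = 2

Step 2: Count vertices with odd degree:
  Odd-degree vertices: 2, 4 (2 total)

Step 3: Apply Euler's theorem:
  - Eulerian circuit exists iff graph is connected and all vertices have even degree
  - Eulerian path exists iff graph is connected and has 0 or 2 odd-degree vertices

Graph is connected with exactly 2 odd-degree vertices (2, 4).
Eulerian path exists (starting and ending at the odd-degree vertices), but no Eulerian circuit.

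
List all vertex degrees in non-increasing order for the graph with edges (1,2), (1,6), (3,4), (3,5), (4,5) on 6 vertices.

Step 1: Count edges incident to each vertex:
  deg(1) = 2 (neighbors: 2, 6)
  deg(2) = 1 (neighbors: 1)
  deg(3) = 2 (neighbors: 4, 5)
  deg(4) = 2 (neighbors: 3, 5)
  deg(5) = 2 (neighbors: 3, 4)
  deg(6) = 1 (neighbors: 1)

Step 2: Sort degrees in non-increasing order:
  Degrees: [2, 1, 2, 2, 2, 1] -> sorted: [2, 2, 2, 2, 1, 1]

Degree sequence: [2, 2, 2, 2, 1, 1]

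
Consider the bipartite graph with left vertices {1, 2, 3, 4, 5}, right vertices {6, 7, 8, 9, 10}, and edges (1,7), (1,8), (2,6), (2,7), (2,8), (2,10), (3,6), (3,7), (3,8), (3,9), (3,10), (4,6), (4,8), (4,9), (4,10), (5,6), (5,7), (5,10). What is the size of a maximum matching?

Step 1: List the neighbors of each left vertex:
  1: 7, 8
  2: 6, 7, 8, 10
  3: 6, 7, 8, 9, 10
  4: 6, 8, 9, 10
  5: 6, 7, 10

Step 2: Greedily match left vertices, then look for augmenting paths:
  Match 1 -- 7
  Match 2 -- 6
  Match 3 -- 8
  Match 4 -- 9
  Match 5 -- 10
  No augmenting path remains.

Step 3: Verify this is maximum:
  Matching size 5 = min(|L|, |R|) = min(5, 5), which is an upper bound, so this matching is maximum.

Maximum matching: {(1,7), (2,6), (3,8), (4,9), (5,10)}
Size: 5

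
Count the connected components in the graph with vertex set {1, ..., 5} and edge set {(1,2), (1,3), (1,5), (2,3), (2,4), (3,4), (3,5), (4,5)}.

Step 1: Build adjacency list from edges:
  1: 2, 3, 5
  2: 1, 3, 4
  3: 1, 2, 4, 5
  4: 2, 3, 5
  5: 1, 3, 4

Step 2: Run BFS/DFS from vertex 1:
  Visited: {1, 2, 3, 5, 4}
  Reached 5 of 5 vertices

Step 3: All 5 vertices reached from vertex 1, so the graph is connected.
Number of connected components: 1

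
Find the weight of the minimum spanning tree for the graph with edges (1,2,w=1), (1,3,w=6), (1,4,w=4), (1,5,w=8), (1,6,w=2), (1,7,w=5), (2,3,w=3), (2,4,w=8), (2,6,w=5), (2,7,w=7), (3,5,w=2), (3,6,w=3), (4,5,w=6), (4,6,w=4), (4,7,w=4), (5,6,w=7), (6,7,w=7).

Apply Kruskal's algorithm (sort edges by weight, add if no cycle):

Sorted edges by weight:
  (1,2) w=1
  (1,6) w=2
  (3,5) w=2
  (2,3) w=3
  (3,6) w=3
  (1,4) w=4
  (4,6) w=4
  (4,7) w=4
  (1,7) w=5
  (2,6) w=5
  (1,3) w=6
  (4,5) w=6
  (2,7) w=7
  (5,6) w=7
  (6,7) w=7
  (1,5) w=8
  (2,4) w=8

Add edge (1,2) w=1 -- no cycle. Running total: 1
Add edge (1,6) w=2 -- no cycle. Running total: 3
Add edge (3,5) w=2 -- no cycle. Running total: 5
Add edge (2,3) w=3 -- no cycle. Running total: 8
Skip edge (3,6) w=3 -- would create cycle
Add edge (1,4) w=4 -- no cycle. Running total: 12
Skip edge (4,6) w=4 -- would create cycle
Add edge (4,7) w=4 -- no cycle. Running total: 16

MST edges: (1,2,w=1), (1,6,w=2), (3,5,w=2), (2,3,w=3), (1,4,w=4), (4,7,w=4)
Total MST weight: 1 + 2 + 2 + 3 + 4 + 4 = 16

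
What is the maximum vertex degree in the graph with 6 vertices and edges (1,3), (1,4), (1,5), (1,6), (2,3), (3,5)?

Step 1: Count edges incident to each vertex:
  deg(1) = 4 (neighbors: 3, 4, 5, 6)
  deg(2) = 1 (neighbors: 3)
  deg(3) = 3 (neighbors: 1, 2, 5)
  deg(4) = 1 (neighbors: 1)
  deg(5) = 2 (neighbors: 1, 3)
  deg(6) = 1 (neighbors: 1)

Step 2: Find maximum:
  max(4, 1, 3, 1, 2, 1) = 4 (vertex 1)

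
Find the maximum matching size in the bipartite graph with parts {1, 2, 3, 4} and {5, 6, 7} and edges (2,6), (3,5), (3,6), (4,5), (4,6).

Step 1: List the neighbors of each left vertex:
  1: (none)
  2: 6
  3: 5, 6
  4: 5, 6

Step 2: Greedily match left vertices, then look for augmenting paths:
  Match 2 -- 6
  Match 3 -- 5
  No augmenting path remains.

Step 3: Verify this is maximum:
  Matching has size 2. The vertex set {5, 6} covers every edge and has size 2; any matching has at most one edge per cover vertex, so 2 is maximum (König's theorem).

Maximum matching: {(2,6), (3,5)}
Size: 2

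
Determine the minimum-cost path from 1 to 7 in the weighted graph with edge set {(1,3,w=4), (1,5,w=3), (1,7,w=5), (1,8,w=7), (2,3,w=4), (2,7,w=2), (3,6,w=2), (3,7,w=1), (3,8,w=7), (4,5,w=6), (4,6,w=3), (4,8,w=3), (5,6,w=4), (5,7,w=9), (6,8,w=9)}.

Step 1: Build adjacency list with weights:
  1: 3(w=4), 5(w=3), 7(w=5), 8(w=7)
  2: 3(w=4), 7(w=2)
  3: 1(w=4), 2(w=4), 6(w=2), 7(w=1), 8(w=7)
  4: 5(w=6), 6(w=3), 8(w=3)
  5: 1(w=3), 4(w=6), 6(w=4), 7(w=9)
  6: 3(w=2), 4(w=3), 5(w=4), 8(w=9)
  7: 1(w=5), 2(w=2), 3(w=1), 5(w=9)
  8: 1(w=7), 3(w=7), 4(w=3), 6(w=9)

Step 2: Apply Dijkstra's algorithm from vertex 1:
  Visit vertex 1 (distance=0)
    Update dist[3] = 4
    Update dist[5] = 3
    Update dist[7] = 5
    Update dist[8] = 7
  Visit vertex 5 (distance=3)
    Update dist[4] = 9
    Update dist[6] = 7
  Visit vertex 3 (distance=4)
    Update dist[2] = 8
    Update dist[6] = 6
  Visit vertex 7 (distance=5)
    Update dist[2] = 7

Step 3: Shortest path: 1 -> 7
Total weight: 5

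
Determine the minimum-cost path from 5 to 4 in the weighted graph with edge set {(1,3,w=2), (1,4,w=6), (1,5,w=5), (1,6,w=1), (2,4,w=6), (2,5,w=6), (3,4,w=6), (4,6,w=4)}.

Step 1: Build adjacency list with weights:
  1: 3(w=2), 4(w=6), 5(w=5), 6(w=1)
  2: 4(w=6), 5(w=6)
  3: 1(w=2), 4(w=6)
  4: 1(w=6), 2(w=6), 3(w=6), 6(w=4)
  5: 1(w=5), 2(w=6)
  6: 1(w=1), 4(w=4)

Step 2: Apply Dijkstra's algorithm from vertex 5:
  Visit vertex 5 (distance=0)
    Update dist[1] = 5
    Update dist[2] = 6
  Visit vertex 1 (distance=5)
    Update dist[3] = 7
    Update dist[4] = 11
    Update dist[6] = 6
  Visit vertex 2 (distance=6)
  Visit vertex 6 (distance=6)
    Update dist[4] = 10
  Visit vertex 3 (distance=7)
  Visit vertex 4 (distance=10)

Step 3: Shortest path: 5 -> 1 -> 6 -> 4
Total weight: 5 + 1 + 4 = 10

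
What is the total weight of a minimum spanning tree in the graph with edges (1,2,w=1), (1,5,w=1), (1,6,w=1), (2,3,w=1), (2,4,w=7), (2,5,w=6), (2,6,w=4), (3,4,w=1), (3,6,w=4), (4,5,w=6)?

Apply Kruskal's algorithm (sort edges by weight, add if no cycle):

Sorted edges by weight:
  (1,6) w=1
  (1,2) w=1
  (1,5) w=1
  (2,3) w=1
  (3,4) w=1
  (2,6) w=4
  (3,6) w=4
  (2,5) w=6
  (4,5) w=6
  (2,4) w=7

Add edge (1,6) w=1 -- no cycle. Running total: 1
Add edge (1,2) w=1 -- no cycle. Running total: 2
Add edge (1,5) w=1 -- no cycle. Running total: 3
Add edge (2,3) w=1 -- no cycle. Running total: 4
Add edge (3,4) w=1 -- no cycle. Running total: 5

MST edges: (1,6,w=1), (1,2,w=1), (1,5,w=1), (2,3,w=1), (3,4,w=1)
Total MST weight: 1 + 1 + 1 + 1 + 1 = 5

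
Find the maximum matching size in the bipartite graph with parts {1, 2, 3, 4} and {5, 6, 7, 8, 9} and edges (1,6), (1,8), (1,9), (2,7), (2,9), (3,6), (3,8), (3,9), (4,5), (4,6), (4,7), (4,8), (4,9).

Step 1: List the neighbors of each left vertex:
  1: 6, 8, 9
  2: 7, 9
  3: 6, 8, 9
  4: 5, 6, 7, 8, 9

Step 2: Greedily match left vertices, then look for augmenting paths:
  Match 1 -- 6
  Match 2 -- 7
  Match 3 -- 8
  Match 4 -- 5
  No augmenting path remains.

Step 3: Verify this is maximum:
  Matching size 4 = min(|L|, |R|) = min(4, 5), which is an upper bound, so this matching is maximum.

Maximum matching: {(1,6), (2,7), (3,8), (4,5)}
Size: 4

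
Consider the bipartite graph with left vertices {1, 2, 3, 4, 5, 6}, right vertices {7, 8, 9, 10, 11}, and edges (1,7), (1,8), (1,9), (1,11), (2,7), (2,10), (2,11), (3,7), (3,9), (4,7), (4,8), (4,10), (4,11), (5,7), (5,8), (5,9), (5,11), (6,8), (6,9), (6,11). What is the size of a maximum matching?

Step 1: List the neighbors of each left vertex:
  1: 7, 8, 9, 11
  2: 7, 10, 11
  3: 7, 9
  4: 7, 8, 10, 11
  5: 7, 8, 9, 11
  6: 8, 9, 11

Step 2: Greedily match left vertices, then look for augmenting paths:
  Match 1 -- 7
  Match 2 -- 10
  Match 3 -- 9
  Match 4 -- 8
  Match 5 -- 11
  No augmenting path remains.

Step 3: Verify this is maximum:
  Matching size 5 = min(|L|, |R|) = min(6, 5), which is an upper bound, so this matching is maximum.

Maximum matching: {(1,7), (2,10), (3,9), (4,8), (5,11)}
Size: 5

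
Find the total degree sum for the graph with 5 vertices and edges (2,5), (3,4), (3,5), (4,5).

Step 1: Count edges incident to each vertex:
  deg(1) = 0 (neighbors: none)
  deg(2) = 1 (neighbors: 5)
  deg(3) = 2 (neighbors: 4, 5)
  deg(4) = 2 (neighbors: 3, 5)
  deg(5) = 3 (neighbors: 2, 3, 4)

Step 2: Sum all degrees:
  0 + 1 + 2 + 2 + 3 = 8

Verification: sum of degrees = 2 * |E| = 2 * 4 = 8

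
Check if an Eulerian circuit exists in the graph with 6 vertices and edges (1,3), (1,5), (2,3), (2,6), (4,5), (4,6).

Step 1: Find the degree of each vertex:
  deg(1) = 2
  deg(2) = 2
  deg(3) = 2
  deg(4) = 2
  deg(5) = 2
  deg(6) = 2

Step 2: Count vertices with odd degree:
  All vertices have even degree (0 odd-degree vertices)

Step 3: Apply Euler's theorem:
  - Eulerian circuit exists iff graph is connected and all vertices have even degree
  - Eulerian path exists iff graph is connected and has 0 or 2 odd-degree vertices

Graph is connected with 0 odd-degree vertices.
Both Eulerian circuit and Eulerian path exist.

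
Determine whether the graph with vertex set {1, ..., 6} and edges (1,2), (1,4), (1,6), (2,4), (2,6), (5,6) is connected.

Step 1: Build adjacency list from edges:
  1: 2, 4, 6
  2: 1, 4, 6
  3: (none)
  4: 1, 2
  5: 6
  6: 1, 2, 5

Step 2: Run BFS/DFS from vertex 1:
  Visited: {1, 2, 4, 6, 5}
  Reached 5 of 6 vertices

Step 3: Only 5 of 6 vertices reached. Graph is disconnected.
Connected components: {1, 2, 4, 5, 6}, {3}
Answer: No, the graph is not connected (2 components).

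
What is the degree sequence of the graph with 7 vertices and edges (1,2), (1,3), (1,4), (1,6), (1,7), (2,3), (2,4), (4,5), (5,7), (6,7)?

Step 1: Count edges incident to each vertex:
  deg(1) = 5 (neighbors: 2, 3, 4, 6, 7)
  deg(2) = 3 (neighbors: 1, 3, 4)
  deg(3) = 2 (neighbors: 1, 2)
  deg(4) = 3 (neighbors: 1, 2, 5)
  deg(5) = 2 (neighbors: 4, 7)
  deg(6) = 2 (neighbors: 1, 7)
  deg(7) = 3 (neighbors: 1, 5, 6)

Step 2: Sort degrees in non-increasing order:
  Degrees: [5, 3, 2, 3, 2, 2, 3] -> sorted: [5, 3, 3, 3, 2, 2, 2]

Degree sequence: [5, 3, 3, 3, 2, 2, 2]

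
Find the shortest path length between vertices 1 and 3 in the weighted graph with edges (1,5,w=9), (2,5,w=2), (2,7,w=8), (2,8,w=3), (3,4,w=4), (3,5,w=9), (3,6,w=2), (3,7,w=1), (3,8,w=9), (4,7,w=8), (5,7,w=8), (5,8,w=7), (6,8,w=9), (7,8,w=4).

Step 1: Build adjacency list with weights:
  1: 5(w=9)
  2: 5(w=2), 7(w=8), 8(w=3)
  3: 4(w=4), 5(w=9), 6(w=2), 7(w=1), 8(w=9)
  4: 3(w=4), 7(w=8)
  5: 1(w=9), 2(w=2), 3(w=9), 7(w=8), 8(w=7)
  6: 3(w=2), 8(w=9)
  7: 2(w=8), 3(w=1), 4(w=8), 5(w=8), 8(w=4)
  8: 2(w=3), 3(w=9), 5(w=7), 6(w=9), 7(w=4)

Step 2: Apply Dijkstra's algorithm from vertex 1:
  Visit vertex 1 (distance=0)
    Update dist[5] = 9
  Visit vertex 5 (distance=9)
    Update dist[2] = 11
    Update dist[3] = 18
    Update dist[7] = 17
    Update dist[8] = 16
  Visit vertex 2 (distance=11)
    Update dist[8] = 14
  Visit vertex 8 (distance=14)
    Update dist[6] = 23
  Visit vertex 7 (distance=17)
    Update dist[4] = 25
  Visit vertex 3 (distance=18)
    Update dist[4] = 22
    Update dist[6] = 20

Step 3: Shortest path: 1 -> 5 -> 3
Total weight: 9 + 9 = 18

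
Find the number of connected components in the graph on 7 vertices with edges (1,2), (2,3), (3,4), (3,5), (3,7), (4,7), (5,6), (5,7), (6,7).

Step 1: Build adjacency list from edges:
  1: 2
  2: 1, 3
  3: 2, 4, 5, 7
  4: 3, 7
  5: 3, 6, 7
  6: 5, 7
  7: 3, 4, 5, 6

Step 2: Run BFS/DFS from vertex 1:
  Visited: {1, 2, 3, 4, 5, 7, 6}
  Reached 7 of 7 vertices

Step 3: All 7 vertices reached from vertex 1, so the graph is connected.
Number of connected components: 1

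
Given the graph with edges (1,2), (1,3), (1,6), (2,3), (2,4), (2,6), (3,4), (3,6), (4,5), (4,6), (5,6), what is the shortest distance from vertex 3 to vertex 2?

Step 1: Build adjacency list:
  1: 2, 3, 6
  2: 1, 3, 4, 6
  3: 1, 2, 4, 6
  4: 2, 3, 5, 6
  5: 4, 6
  6: 1, 2, 3, 4, 5

Step 2: BFS from vertex 3 to find shortest path to 2:
  vertex 1 reached at distance 1
  vertex 2 reached at distance 1

Step 3: Shortest path: 3 -> 2
Path length: 1 edge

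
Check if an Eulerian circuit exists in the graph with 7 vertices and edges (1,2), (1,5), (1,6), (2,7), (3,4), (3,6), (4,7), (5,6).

Step 1: Find the degree of each vertex:
  deg(1) = 3
  deg(2) = 2
  deg(3) = 2
  deg(4) = 2
  deg(5) = 2
  deg(6) = 3
  deg(7) = 2

Step 2: Count vertices with odd degree:
  Odd-degree vertices: 1, 6 (2 total)

Step 3: Apply Euler's theorem:
  - Eulerian circuit exists iff graph is connected and all vertices have even degree
  - Eulerian path exists iff graph is connected and has 0 or 2 odd-degree vertices

Graph is connected with exactly 2 odd-degree vertices (1, 6).
Eulerian path exists (starting and ending at the odd-degree vertices), but no Eulerian circuit.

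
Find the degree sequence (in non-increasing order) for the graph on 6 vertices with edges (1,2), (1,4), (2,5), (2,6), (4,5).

Step 1: Count edges incident to each vertex:
  deg(1) = 2 (neighbors: 2, 4)
  deg(2) = 3 (neighbors: 1, 5, 6)
  deg(3) = 0 (neighbors: none)
  deg(4) = 2 (neighbors: 1, 5)
  deg(5) = 2 (neighbors: 2, 4)
  deg(6) = 1 (neighbors: 2)

Step 2: Sort degrees in non-increasing order:
  Degrees: [2, 3, 0, 2, 2, 1] -> sorted: [3, 2, 2, 2, 1, 0]

Degree sequence: [3, 2, 2, 2, 1, 0]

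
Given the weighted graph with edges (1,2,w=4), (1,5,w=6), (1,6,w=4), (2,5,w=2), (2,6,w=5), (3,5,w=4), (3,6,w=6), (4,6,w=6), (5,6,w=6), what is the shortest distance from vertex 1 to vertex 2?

Step 1: Build adjacency list with weights:
  1: 2(w=4), 5(w=6), 6(w=4)
  2: 1(w=4), 5(w=2), 6(w=5)
  3: 5(w=4), 6(w=6)
  4: 6(w=6)
  5: 1(w=6), 2(w=2), 3(w=4), 6(w=6)
  6: 1(w=4), 2(w=5), 3(w=6), 4(w=6), 5(w=6)

Step 2: Apply Dijkstra's algorithm from vertex 1:
  Visit vertex 1 (distance=0)
    Update dist[2] = 4
    Update dist[5] = 6
    Update dist[6] = 4
  Visit vertex 2 (distance=4)

Step 3: Shortest path: 1 -> 2
Total weight: 4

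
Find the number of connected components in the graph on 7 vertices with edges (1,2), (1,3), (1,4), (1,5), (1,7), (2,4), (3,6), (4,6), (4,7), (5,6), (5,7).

Step 1: Build adjacency list from edges:
  1: 2, 3, 4, 5, 7
  2: 1, 4
  3: 1, 6
  4: 1, 2, 6, 7
  5: 1, 6, 7
  6: 3, 4, 5
  7: 1, 4, 5

Step 2: Run BFS/DFS from vertex 1:
  Visited: {1, 2, 3, 4, 5, 7, 6}
  Reached 7 of 7 vertices

Step 3: All 7 vertices reached from vertex 1, so the graph is connected.
Number of connected components: 1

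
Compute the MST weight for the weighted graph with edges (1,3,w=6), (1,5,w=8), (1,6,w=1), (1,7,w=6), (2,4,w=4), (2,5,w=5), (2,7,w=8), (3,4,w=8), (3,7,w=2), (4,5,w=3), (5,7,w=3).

Apply Kruskal's algorithm (sort edges by weight, add if no cycle):

Sorted edges by weight:
  (1,6) w=1
  (3,7) w=2
  (4,5) w=3
  (5,7) w=3
  (2,4) w=4
  (2,5) w=5
  (1,3) w=6
  (1,7) w=6
  (1,5) w=8
  (2,7) w=8
  (3,4) w=8

Add edge (1,6) w=1 -- no cycle. Running total: 1
Add edge (3,7) w=2 -- no cycle. Running total: 3
Add edge (4,5) w=3 -- no cycle. Running total: 6
Add edge (5,7) w=3 -- no cycle. Running total: 9
Add edge (2,4) w=4 -- no cycle. Running total: 13
Skip edge (2,5) w=5 -- would create cycle
Add edge (1,3) w=6 -- no cycle. Running total: 19

MST edges: (1,6,w=1), (3,7,w=2), (4,5,w=3), (5,7,w=3), (2,4,w=4), (1,3,w=6)
Total MST weight: 1 + 2 + 3 + 3 + 4 + 6 = 19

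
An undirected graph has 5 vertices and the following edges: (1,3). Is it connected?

Step 1: Build adjacency list from edges:
  1: 3
  2: (none)
  3: 1
  4: (none)
  5: (none)

Step 2: Run BFS/DFS from vertex 1:
  Visited: {1, 3}
  Reached 2 of 5 vertices

Step 3: Only 2 of 5 vertices reached. Graph is disconnected.
Connected components: {1, 3}, {2}, {4}, {5}
Answer: No, the graph is not connected (4 components).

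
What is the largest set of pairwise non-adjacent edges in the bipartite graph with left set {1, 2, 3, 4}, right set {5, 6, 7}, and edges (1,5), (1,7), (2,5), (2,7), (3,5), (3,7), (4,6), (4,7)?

Step 1: List the neighbors of each left vertex:
  1: 5, 7
  2: 5, 7
  3: 5, 7
  4: 6, 7

Step 2: Greedily match left vertices, then look for augmenting paths:
  Match 1 -- 5
  Match 2 -- 7
  Match 4 -- 6
  No augmenting path remains.

Step 3: Verify this is maximum:
  Matching size 3 = min(|L|, |R|) = min(4, 3), which is an upper bound, so this matching is maximum.

Maximum matching: {(1,5), (2,7), (4,6)}
Size: 3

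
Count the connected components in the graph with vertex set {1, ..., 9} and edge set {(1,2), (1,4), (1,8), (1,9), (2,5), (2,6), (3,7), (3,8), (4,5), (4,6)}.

Step 1: Build adjacency list from edges:
  1: 2, 4, 8, 9
  2: 1, 5, 6
  3: 7, 8
  4: 1, 5, 6
  5: 2, 4
  6: 2, 4
  7: 3
  8: 1, 3
  9: 1

Step 2: Run BFS/DFS from vertex 1:
  Visited: {1, 2, 4, 8, 9, 5, 6, 3, 7}
  Reached 9 of 9 vertices

Step 3: All 9 vertices reached from vertex 1, so the graph is connected.
Number of connected components: 1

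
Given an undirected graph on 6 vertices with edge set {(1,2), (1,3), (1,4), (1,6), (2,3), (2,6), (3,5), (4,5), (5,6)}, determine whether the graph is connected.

Step 1: Build adjacency list from edges:
  1: 2, 3, 4, 6
  2: 1, 3, 6
  3: 1, 2, 5
  4: 1, 5
  5: 3, 4, 6
  6: 1, 2, 5

Step 2: Run BFS/DFS from vertex 1:
  Visited: {1, 2, 3, 4, 6, 5}
  Reached 6 of 6 vertices

Step 3: All 6 vertices reached from vertex 1, so the graph is connected.
Answer: Yes, the graph is connected.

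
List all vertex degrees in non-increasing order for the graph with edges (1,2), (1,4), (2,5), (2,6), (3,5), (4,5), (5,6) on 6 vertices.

Step 1: Count edges incident to each vertex:
  deg(1) = 2 (neighbors: 2, 4)
  deg(2) = 3 (neighbors: 1, 5, 6)
  deg(3) = 1 (neighbors: 5)
  deg(4) = 2 (neighbors: 1, 5)
  deg(5) = 4 (neighbors: 2, 3, 4, 6)
  deg(6) = 2 (neighbors: 2, 5)

Step 2: Sort degrees in non-increasing order:
  Degrees: [2, 3, 1, 2, 4, 2] -> sorted: [4, 3, 2, 2, 2, 1]

Degree sequence: [4, 3, 2, 2, 2, 1]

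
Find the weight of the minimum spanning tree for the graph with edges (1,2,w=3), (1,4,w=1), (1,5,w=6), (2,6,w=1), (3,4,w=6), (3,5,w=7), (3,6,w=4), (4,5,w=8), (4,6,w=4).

Apply Kruskal's algorithm (sort edges by weight, add if no cycle):

Sorted edges by weight:
  (1,4) w=1
  (2,6) w=1
  (1,2) w=3
  (3,6) w=4
  (4,6) w=4
  (1,5) w=6
  (3,4) w=6
  (3,5) w=7
  (4,5) w=8

Add edge (1,4) w=1 -- no cycle. Running total: 1
Add edge (2,6) w=1 -- no cycle. Running total: 2
Add edge (1,2) w=3 -- no cycle. Running total: 5
Add edge (3,6) w=4 -- no cycle. Running total: 9
Skip edge (4,6) w=4 -- would create cycle
Add edge (1,5) w=6 -- no cycle. Running total: 15

MST edges: (1,4,w=1), (2,6,w=1), (1,2,w=3), (3,6,w=4), (1,5,w=6)
Total MST weight: 1 + 1 + 3 + 4 + 6 = 15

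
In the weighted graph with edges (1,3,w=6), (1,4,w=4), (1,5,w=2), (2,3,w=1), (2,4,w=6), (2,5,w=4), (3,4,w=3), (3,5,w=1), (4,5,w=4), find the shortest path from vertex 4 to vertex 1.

Step 1: Build adjacency list with weights:
  1: 3(w=6), 4(w=4), 5(w=2)
  2: 3(w=1), 4(w=6), 5(w=4)
  3: 1(w=6), 2(w=1), 4(w=3), 5(w=1)
  4: 1(w=4), 2(w=6), 3(w=3), 5(w=4)
  5: 1(w=2), 2(w=4), 3(w=1), 4(w=4)

Step 2: Apply Dijkstra's algorithm from vertex 4:
  Visit vertex 4 (distance=0)
    Update dist[1] = 4
    Update dist[2] = 6
    Update dist[3] = 3
    Update dist[5] = 4
  Visit vertex 3 (distance=3)
    Update dist[2] = 4
  Visit vertex 1 (distance=4)

Step 3: Shortest path: 4 -> 1
Total weight: 4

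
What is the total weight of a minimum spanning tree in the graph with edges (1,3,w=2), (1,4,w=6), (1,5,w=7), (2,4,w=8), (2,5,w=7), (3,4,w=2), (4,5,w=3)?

Apply Kruskal's algorithm (sort edges by weight, add if no cycle):

Sorted edges by weight:
  (1,3) w=2
  (3,4) w=2
  (4,5) w=3
  (1,4) w=6
  (1,5) w=7
  (2,5) w=7
  (2,4) w=8

Add edge (1,3) w=2 -- no cycle. Running total: 2
Add edge (3,4) w=2 -- no cycle. Running total: 4
Add edge (4,5) w=3 -- no cycle. Running total: 7
Skip edge (1,4) w=6 -- would create cycle
Skip edge (1,5) w=7 -- would create cycle
Add edge (2,5) w=7 -- no cycle. Running total: 14

MST edges: (1,3,w=2), (3,4,w=2), (4,5,w=3), (2,5,w=7)
Total MST weight: 2 + 2 + 3 + 7 = 14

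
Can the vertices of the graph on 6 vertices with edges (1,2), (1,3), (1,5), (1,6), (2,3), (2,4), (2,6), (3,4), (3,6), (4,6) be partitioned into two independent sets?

Step 1: Attempt 2-coloring using BFS:
  Start at vertex 1, assign color 0
  Color vertex 2 with color 1 (neighbor of 1)
  Color vertex 3 with color 1 (neighbor of 1)
  Color vertex 5 with color 1 (neighbor of 1)
  Color vertex 6 with color 1 (neighbor of 1)

Step 2: Conflict found! Vertices 2 and 3 are adjacent but have the same color.
This means the graph contains an odd cycle.

The graph is NOT bipartite.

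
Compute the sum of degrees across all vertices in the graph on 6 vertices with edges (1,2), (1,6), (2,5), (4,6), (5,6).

Step 1: Count edges incident to each vertex:
  deg(1) = 2 (neighbors: 2, 6)
  deg(2) = 2 (neighbors: 1, 5)
  deg(3) = 0 (neighbors: none)
  deg(4) = 1 (neighbors: 6)
  deg(5) = 2 (neighbors: 2, 6)
  deg(6) = 3 (neighbors: 1, 4, 5)

Step 2: Sum all degrees:
  2 + 2 + 0 + 1 + 2 + 3 = 10

Verification: sum of degrees = 2 * |E| = 2 * 5 = 10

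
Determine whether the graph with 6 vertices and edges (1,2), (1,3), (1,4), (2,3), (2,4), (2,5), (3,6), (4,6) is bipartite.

Step 1: Attempt 2-coloring using BFS:
  Start at vertex 1, assign color 0
  Color vertex 2 with color 1 (neighbor of 1)
  Color vertex 3 with color 1 (neighbor of 1)
  Color vertex 4 with color 1 (neighbor of 1)

Step 2: Conflict found! Vertices 2 and 3 are adjacent but have the same color.
This means the graph contains an odd cycle.

The graph is NOT bipartite.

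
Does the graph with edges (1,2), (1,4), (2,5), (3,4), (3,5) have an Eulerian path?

Step 1: Find the degree of each vertex:
  deg(1) = 2
  deg(2) = 2
  deg(3) = 2
  deg(4) = 2
  deg(5) = 2

Step 2: Count vertices with odd degree:
  All vertices have even degree (0 odd-degree vertices)

Step 3: Apply Euler's theorem:
  - Eulerian circuit exists iff graph is connected and all vertices have even degree
  - Eulerian path exists iff graph is connected and has 0 or 2 odd-degree vertices

Graph is connected with 0 odd-degree vertices.
Both Eulerian circuit and Eulerian path exist.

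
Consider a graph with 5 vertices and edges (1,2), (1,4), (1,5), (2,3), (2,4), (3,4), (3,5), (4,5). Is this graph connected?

Step 1: Build adjacency list from edges:
  1: 2, 4, 5
  2: 1, 3, 4
  3: 2, 4, 5
  4: 1, 2, 3, 5
  5: 1, 3, 4

Step 2: Run BFS/DFS from vertex 1:
  Visited: {1, 2, 4, 5, 3}
  Reached 5 of 5 vertices

Step 3: All 5 vertices reached from vertex 1, so the graph is connected.
Answer: Yes, the graph is connected.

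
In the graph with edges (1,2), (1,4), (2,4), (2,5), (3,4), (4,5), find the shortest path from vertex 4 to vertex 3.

Step 1: Build adjacency list:
  1: 2, 4
  2: 1, 4, 5
  3: 4
  4: 1, 2, 3, 5
  5: 2, 4

Step 2: BFS from vertex 4 to find shortest path to 3:
  vertex 1 reached at distance 1
  vertex 2 reached at distance 1
  vertex 3 reached at distance 1

Step 3: Shortest path: 4 -> 3
Path length: 1 edge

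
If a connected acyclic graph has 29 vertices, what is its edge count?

A tree on n vertices always has exactly n - 1 edges.
For n = 29: edges = 29 - 1 = 28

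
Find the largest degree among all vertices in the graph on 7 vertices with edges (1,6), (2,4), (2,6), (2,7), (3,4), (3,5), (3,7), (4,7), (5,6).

Step 1: Count edges incident to each vertex:
  deg(1) = 1 (neighbors: 6)
  deg(2) = 3 (neighbors: 4, 6, 7)
  deg(3) = 3 (neighbors: 4, 5, 7)
  deg(4) = 3 (neighbors: 2, 3, 7)
  deg(5) = 2 (neighbors: 3, 6)
  deg(6) = 3 (neighbors: 1, 2, 5)
  deg(7) = 3 (neighbors: 2, 3, 4)

Step 2: Find maximum:
  max(1, 3, 3, 3, 2, 3, 3) = 3 (vertex 2)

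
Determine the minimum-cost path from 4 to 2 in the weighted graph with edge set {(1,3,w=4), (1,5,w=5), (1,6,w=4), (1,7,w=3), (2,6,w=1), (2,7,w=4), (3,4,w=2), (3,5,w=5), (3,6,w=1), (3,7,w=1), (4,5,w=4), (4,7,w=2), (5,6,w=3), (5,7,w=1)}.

Step 1: Build adjacency list with weights:
  1: 3(w=4), 5(w=5), 6(w=4), 7(w=3)
  2: 6(w=1), 7(w=4)
  3: 1(w=4), 4(w=2), 5(w=5), 6(w=1), 7(w=1)
  4: 3(w=2), 5(w=4), 7(w=2)
  5: 1(w=5), 3(w=5), 4(w=4), 6(w=3), 7(w=1)
  6: 1(w=4), 2(w=1), 3(w=1), 5(w=3)
  7: 1(w=3), 2(w=4), 3(w=1), 4(w=2), 5(w=1)

Step 2: Apply Dijkstra's algorithm from vertex 4:
  Visit vertex 4 (distance=0)
    Update dist[3] = 2
    Update dist[5] = 4
    Update dist[7] = 2
  Visit vertex 3 (distance=2)
    Update dist[1] = 6
    Update dist[6] = 3
  Visit vertex 7 (distance=2)
    Update dist[1] = 5
    Update dist[2] = 6
    Update dist[5] = 3
  Visit vertex 5 (distance=3)
  Visit vertex 6 (distance=3)
    Update dist[2] = 4
  Visit vertex 2 (distance=4)

Step 3: Shortest path: 4 -> 3 -> 6 -> 2
Total weight: 2 + 1 + 1 = 4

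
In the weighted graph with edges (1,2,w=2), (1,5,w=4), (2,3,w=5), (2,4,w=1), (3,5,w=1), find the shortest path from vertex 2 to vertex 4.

Step 1: Build adjacency list with weights:
  1: 2(w=2), 5(w=4)
  2: 1(w=2), 3(w=5), 4(w=1)
  3: 2(w=5), 5(w=1)
  4: 2(w=1)
  5: 1(w=4), 3(w=1)

Step 2: Apply Dijkstra's algorithm from vertex 2:
  Visit vertex 2 (distance=0)
    Update dist[1] = 2
    Update dist[3] = 5
    Update dist[4] = 1
  Visit vertex 4 (distance=1)

Step 3: Shortest path: 2 -> 4
Total weight: 1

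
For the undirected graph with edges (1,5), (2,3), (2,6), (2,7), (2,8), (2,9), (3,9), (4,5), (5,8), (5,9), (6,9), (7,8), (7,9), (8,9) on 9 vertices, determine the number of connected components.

Step 1: Build adjacency list from edges:
  1: 5
  2: 3, 6, 7, 8, 9
  3: 2, 9
  4: 5
  5: 1, 4, 8, 9
  6: 2, 9
  7: 2, 8, 9
  8: 2, 5, 7, 9
  9: 2, 3, 5, 6, 7, 8

Step 2: Run BFS/DFS from vertex 1:
  Visited: {1, 5, 4, 8, 9, 2, 7, 3, 6}
  Reached 9 of 9 vertices

Step 3: All 9 vertices reached from vertex 1, so the graph is connected.
Number of connected components: 1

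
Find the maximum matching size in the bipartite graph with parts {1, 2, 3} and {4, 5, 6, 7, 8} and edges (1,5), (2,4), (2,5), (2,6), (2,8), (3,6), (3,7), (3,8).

Step 1: List the neighbors of each left vertex:
  1: 5
  2: 4, 5, 6, 8
  3: 6, 7, 8

Step 2: Greedily match left vertices, then look for augmenting paths:
  Match 1 -- 5
  Match 2 -- 4
  Match 3 -- 6
  No augmenting path remains.

Step 3: Verify this is maximum:
  Matching size 3 = min(|L|, |R|) = min(3, 5), which is an upper bound, so this matching is maximum.

Maximum matching: {(1,5), (2,4), (3,6)}
Size: 3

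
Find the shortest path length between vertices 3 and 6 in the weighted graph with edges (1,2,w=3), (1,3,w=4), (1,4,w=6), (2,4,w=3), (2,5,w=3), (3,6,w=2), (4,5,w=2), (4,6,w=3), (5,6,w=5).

Step 1: Build adjacency list with weights:
  1: 2(w=3), 3(w=4), 4(w=6)
  2: 1(w=3), 4(w=3), 5(w=3)
  3: 1(w=4), 6(w=2)
  4: 1(w=6), 2(w=3), 5(w=2), 6(w=3)
  5: 2(w=3), 4(w=2), 6(w=5)
  6: 3(w=2), 4(w=3), 5(w=5)

Step 2: Apply Dijkstra's algorithm from vertex 3:
  Visit vertex 3 (distance=0)
    Update dist[1] = 4
    Update dist[6] = 2
  Visit vertex 6 (distance=2)
    Update dist[4] = 5
    Update dist[5] = 7

Step 3: Shortest path: 3 -> 6
Total weight: 2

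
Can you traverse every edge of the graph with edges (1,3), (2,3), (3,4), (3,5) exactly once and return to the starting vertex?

Step 1: Find the degree of each vertex:
  deg(1) = 1
  deg(2) = 1
  deg(3) = 4
  deg(4) = 1
  deg(5) = 1

Step 2: Count vertices with odd degree:
  Odd-degree vertices: 1, 2, 4, 5 (4 total)

Step 3: Apply Euler's theorem:
  - Eulerian circuit exists iff graph is connected and all vertices have even degree
  - Eulerian path exists iff graph is connected and has 0 or 2 odd-degree vertices

Graph has 4 odd-degree vertices (need 0 or 2).
Neither Eulerian path nor Eulerian circuit exists.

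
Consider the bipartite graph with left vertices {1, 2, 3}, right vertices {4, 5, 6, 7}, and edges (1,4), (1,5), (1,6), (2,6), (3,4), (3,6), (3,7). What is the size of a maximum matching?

Step 1: List the neighbors of each left vertex:
  1: 4, 5, 6
  2: 6
  3: 4, 6, 7

Step 2: Greedily match left vertices, then look for augmenting paths:
  Match 1 -- 4
  Match 2 -- 6
  Match 3 -- 7
  No augmenting path remains.

Step 3: Verify this is maximum:
  Matching size 3 = min(|L|, |R|) = min(3, 4), which is an upper bound, so this matching is maximum.

Maximum matching: {(1,4), (2,6), (3,7)}
Size: 3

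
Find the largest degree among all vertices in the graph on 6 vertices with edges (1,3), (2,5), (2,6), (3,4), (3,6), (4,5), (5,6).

Step 1: Count edges incident to each vertex:
  deg(1) = 1 (neighbors: 3)
  deg(2) = 2 (neighbors: 5, 6)
  deg(3) = 3 (neighbors: 1, 4, 6)
  deg(4) = 2 (neighbors: 3, 5)
  deg(5) = 3 (neighbors: 2, 4, 6)
  deg(6) = 3 (neighbors: 2, 3, 5)

Step 2: Find maximum:
  max(1, 2, 3, 2, 3, 3) = 3 (vertex 3)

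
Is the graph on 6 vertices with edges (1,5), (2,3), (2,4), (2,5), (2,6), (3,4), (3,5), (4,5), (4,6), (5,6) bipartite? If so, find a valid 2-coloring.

Step 1: Attempt 2-coloring using BFS:
  Start at vertex 1, assign color 0
  Color vertex 5 with color 1 (neighbor of 1)
  Color vertex 2 with color 0 (neighbor of 5)
  Color vertex 3 with color 0 (neighbor of 5)
  Color vertex 4 with color 0 (neighbor of 5)
  Color vertex 6 with color 0 (neighbor of 5)

Step 2: Conflict found! Vertices 2 and 3 are adjacent but have the same color.
This means the graph contains an odd cycle.

The graph is NOT bipartite.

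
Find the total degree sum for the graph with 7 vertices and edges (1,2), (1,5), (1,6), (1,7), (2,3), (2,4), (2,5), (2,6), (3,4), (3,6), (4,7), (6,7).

Step 1: Count edges incident to each vertex:
  deg(1) = 4 (neighbors: 2, 5, 6, 7)
  deg(2) = 5 (neighbors: 1, 3, 4, 5, 6)
  deg(3) = 3 (neighbors: 2, 4, 6)
  deg(4) = 3 (neighbors: 2, 3, 7)
  deg(5) = 2 (neighbors: 1, 2)
  deg(6) = 4 (neighbors: 1, 2, 3, 7)
  deg(7) = 3 (neighbors: 1, 4, 6)

Step 2: Sum all degrees:
  4 + 5 + 3 + 3 + 2 + 4 + 3 = 24

Verification: sum of degrees = 2 * |E| = 2 * 12 = 24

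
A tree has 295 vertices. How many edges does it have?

A tree on n vertices always has exactly n - 1 edges.
For n = 295: edges = 295 - 1 = 294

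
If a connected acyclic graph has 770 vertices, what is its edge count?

A tree on n vertices always has exactly n - 1 edges.
For n = 770: edges = 770 - 1 = 769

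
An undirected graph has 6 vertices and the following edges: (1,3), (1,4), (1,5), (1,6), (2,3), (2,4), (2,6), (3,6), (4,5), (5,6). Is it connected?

Step 1: Build adjacency list from edges:
  1: 3, 4, 5, 6
  2: 3, 4, 6
  3: 1, 2, 6
  4: 1, 2, 5
  5: 1, 4, 6
  6: 1, 2, 3, 5

Step 2: Run BFS/DFS from vertex 1:
  Visited: {1, 3, 4, 5, 6, 2}
  Reached 6 of 6 vertices

Step 3: All 6 vertices reached from vertex 1, so the graph is connected.
Answer: Yes, the graph is connected.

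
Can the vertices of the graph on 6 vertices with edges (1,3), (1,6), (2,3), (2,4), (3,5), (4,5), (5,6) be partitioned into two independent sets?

Step 1: Attempt 2-coloring using BFS:
  Start at vertex 1, assign color 0
  Color vertex 3 with color 1 (neighbor of 1)
  Color vertex 6 with color 1 (neighbor of 1)
  Color vertex 2 with color 0 (neighbor of 3)
  Color vertex 5 with color 0 (neighbor of 3)
  Color vertex 4 with color 1 (neighbor of 2)

Step 2: 2-coloring succeeded. No conflicts found.
  Set A (color 0): {1, 2, 5}
  Set B (color 1): {3, 4, 6}

The graph is bipartite with partition {1, 2, 5}, {3, 4, 6}.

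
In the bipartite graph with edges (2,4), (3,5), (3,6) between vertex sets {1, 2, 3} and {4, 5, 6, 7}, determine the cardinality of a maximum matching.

Step 1: List the neighbors of each left vertex:
  1: (none)
  2: 4
  3: 5, 6

Step 2: Greedily match left vertices, then look for augmenting paths:
  Match 2 -- 4
  Match 3 -- 5
  No augmenting path remains.

Step 3: Verify this is maximum:
  Matching has size 2. The vertex set {2, 3} covers every edge and has size 2; any matching has at most one edge per cover vertex, so 2 is maximum (König's theorem).

Maximum matching: {(2,4), (3,5)}
Size: 2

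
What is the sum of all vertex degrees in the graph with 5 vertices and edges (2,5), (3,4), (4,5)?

Step 1: Count edges incident to each vertex:
  deg(1) = 0 (neighbors: none)
  deg(2) = 1 (neighbors: 5)
  deg(3) = 1 (neighbors: 4)
  deg(4) = 2 (neighbors: 3, 5)
  deg(5) = 2 (neighbors: 2, 4)

Step 2: Sum all degrees:
  0 + 1 + 1 + 2 + 2 = 6

Verification: sum of degrees = 2 * |E| = 2 * 3 = 6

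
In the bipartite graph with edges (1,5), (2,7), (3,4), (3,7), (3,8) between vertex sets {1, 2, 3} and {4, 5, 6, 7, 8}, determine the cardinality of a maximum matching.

Step 1: List the neighbors of each left vertex:
  1: 5
  2: 7
  3: 4, 7, 8

Step 2: Greedily match left vertices, then look for augmenting paths:
  Match 1 -- 5
  Match 2 -- 7
  Match 3 -- 4
  No augmenting path remains.

Step 3: Verify this is maximum:
  Matching size 3 = min(|L|, |R|) = min(3, 5), which is an upper bound, so this matching is maximum.

Maximum matching: {(1,5), (2,7), (3,4)}
Size: 3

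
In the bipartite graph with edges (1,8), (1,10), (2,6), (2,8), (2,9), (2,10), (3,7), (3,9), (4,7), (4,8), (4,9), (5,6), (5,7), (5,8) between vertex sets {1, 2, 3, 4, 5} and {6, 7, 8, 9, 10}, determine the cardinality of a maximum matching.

Step 1: List the neighbors of each left vertex:
  1: 8, 10
  2: 6, 8, 9, 10
  3: 7, 9
  4: 7, 8, 9
  5: 6, 7, 8

Step 2: Greedily match left vertices, then look for augmenting paths:
  Match 1 -- 8
  Match 2 -- 10
  Match 3 -- 7
  Match 4 -- 9
  Match 5 -- 6
  No augmenting path remains.

Step 3: Verify this is maximum:
  Matching size 5 = min(|L|, |R|) = min(5, 5), which is an upper bound, so this matching is maximum.

Maximum matching: {(1,8), (2,10), (3,7), (4,9), (5,6)}
Size: 5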